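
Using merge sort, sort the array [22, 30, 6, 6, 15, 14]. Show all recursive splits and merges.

Merge sort trace:

Split: [22, 30, 6, 6, 15, 14] -> [22, 30, 6] and [6, 15, 14]
  Split: [22, 30, 6] -> [22] and [30, 6]
    Split: [30, 6] -> [30] and [6]
    Merge: [30] + [6] -> [6, 30]
  Merge: [22] + [6, 30] -> [6, 22, 30]
  Split: [6, 15, 14] -> [6] and [15, 14]
    Split: [15, 14] -> [15] and [14]
    Merge: [15] + [14] -> [14, 15]
  Merge: [6] + [14, 15] -> [6, 14, 15]
Merge: [6, 22, 30] + [6, 14, 15] -> [6, 6, 14, 15, 22, 30]

Final sorted array: [6, 6, 14, 15, 22, 30]

The merge sort proceeds by recursively splitting the array and merging sorted halves.
After all merges, the sorted array is [6, 6, 14, 15, 22, 30].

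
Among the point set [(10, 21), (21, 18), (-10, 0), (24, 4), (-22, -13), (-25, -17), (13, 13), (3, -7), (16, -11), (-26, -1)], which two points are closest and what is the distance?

Computing all pairwise distances among 10 points:

d((10, 21), (21, 18)) = 11.4018
d((10, 21), (-10, 0)) = 29.0
d((10, 21), (24, 4)) = 22.0227
d((10, 21), (-22, -13)) = 46.6905
d((10, 21), (-25, -17)) = 51.6624
d((10, 21), (13, 13)) = 8.544
d((10, 21), (3, -7)) = 28.8617
d((10, 21), (16, -11)) = 32.5576
d((10, 21), (-26, -1)) = 42.19
d((21, 18), (-10, 0)) = 35.8469
d((21, 18), (24, 4)) = 14.3178
d((21, 18), (-22, -13)) = 53.0094
d((21, 18), (-25, -17)) = 57.8014
d((21, 18), (13, 13)) = 9.434
d((21, 18), (3, -7)) = 30.8058
d((21, 18), (16, -11)) = 29.4279
d((21, 18), (-26, -1)) = 50.6952
d((-10, 0), (24, 4)) = 34.2345
d((-10, 0), (-22, -13)) = 17.6918
d((-10, 0), (-25, -17)) = 22.6716
d((-10, 0), (13, 13)) = 26.4197
d((-10, 0), (3, -7)) = 14.7648
d((-10, 0), (16, -11)) = 28.2312
d((-10, 0), (-26, -1)) = 16.0312
d((24, 4), (-22, -13)) = 49.0408
d((24, 4), (-25, -17)) = 53.3104
d((24, 4), (13, 13)) = 14.2127
d((24, 4), (3, -7)) = 23.7065
d((24, 4), (16, -11)) = 17.0
d((24, 4), (-26, -1)) = 50.2494
d((-22, -13), (-25, -17)) = 5.0 <-- minimum
d((-22, -13), (13, 13)) = 43.6005
d((-22, -13), (3, -7)) = 25.7099
d((-22, -13), (16, -11)) = 38.0526
d((-22, -13), (-26, -1)) = 12.6491
d((-25, -17), (13, 13)) = 48.4149
d((-25, -17), (3, -7)) = 29.7321
d((-25, -17), (16, -11)) = 41.4367
d((-25, -17), (-26, -1)) = 16.0312
d((13, 13), (3, -7)) = 22.3607
d((13, 13), (16, -11)) = 24.1868
d((13, 13), (-26, -1)) = 41.4367
d((3, -7), (16, -11)) = 13.6015
d((3, -7), (-26, -1)) = 29.6142
d((16, -11), (-26, -1)) = 43.1741

Closest pair: (-22, -13) and (-25, -17) with distance 5.0

The closest pair is (-22, -13) and (-25, -17) with Euclidean distance 5.0. For 10 points, brute-force pairwise comparison is shown above. For large n, the divide-and-conquer algorithm (sort by x, recurse on halves, check the dividing strip) achieves O(n log n).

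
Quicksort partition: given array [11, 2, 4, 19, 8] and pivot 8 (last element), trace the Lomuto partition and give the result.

Lomuto partition with pivot = 8:

Initial array: [11, 2, 4, 19, 8]

arr[0]=11 > 8: no swap
arr[1]=2 <= 8: swap with position 0, array becomes [2, 11, 4, 19, 8]
arr[2]=4 <= 8: swap with position 1, array becomes [2, 4, 11, 19, 8]
arr[3]=19 > 8: no swap

Place pivot at position 2: [2, 4, 8, 19, 11]
Pivot position: 2

After partitioning with pivot 8, the array becomes [2, 4, 8, 19, 11]. The pivot is placed at index 2. All elements to the left of the pivot are <= 8, and all elements to the right are > 8.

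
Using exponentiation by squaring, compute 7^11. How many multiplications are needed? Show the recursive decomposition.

Computing 7^11 by squaring (build up from 7^1; each line after the first costs one multiplication):

7^1 = 7
7^2 = (7^1)^2 = 7^2 = 49
7^4 = (7^2)^2 = 49^2 = 2401
7^5 = 7 * 7^4 = 7 * 2401 = 16807
7^10 = (7^5)^2 = 16807^2 = 282475249
7^11 = 7 * 7^10 = 7 * 282475249 = 1977326743

Result: 1977326743
Multiplications needed: 5 (5 lines after 7^1)

7^11 = 1977326743. Using exponentiation by squaring, this requires 5 multiplications. The key idea: if the exponent is even, square the half-power; if odd, multiply by the base once.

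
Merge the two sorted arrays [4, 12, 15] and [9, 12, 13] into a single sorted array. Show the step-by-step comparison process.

Merging process:

Compare 4 vs 9: take 4 from left. Merged: [4]
Compare 12 vs 9: take 9 from right. Merged: [4, 9]
Compare 12 vs 12: take 12 from left. Merged: [4, 9, 12]
Compare 15 vs 12: take 12 from right. Merged: [4, 9, 12, 12]
Compare 15 vs 13: take 13 from right. Merged: [4, 9, 12, 12, 13]
Append remaining from left: [15]. Merged: [4, 9, 12, 12, 13, 15]

Final merged array: [4, 9, 12, 12, 13, 15]
Total comparisons: 5

The merged array is [4, 9, 12, 12, 13, 15], requiring 5 comparisons. The merge step runs in O(n) time where n is the total number of elements.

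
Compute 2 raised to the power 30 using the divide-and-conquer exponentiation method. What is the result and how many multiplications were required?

Computing 2^30 by squaring (build up from 2^1; each line after the first costs one multiplication):

2^1 = 2
2^2 = (2^1)^2 = 2^2 = 4
2^3 = 2 * 2^2 = 2 * 4 = 8
2^6 = (2^3)^2 = 8^2 = 64
2^7 = 2 * 2^6 = 2 * 64 = 128
2^14 = (2^7)^2 = 128^2 = 16384
2^15 = 2 * 2^14 = 2 * 16384 = 32768
2^30 = (2^15)^2 = 32768^2 = 1073741824

Result: 1073741824
Multiplications needed: 7 (7 lines after 2^1)

2^30 = 1073741824. Using exponentiation by squaring, this requires 7 multiplications. The key idea: if the exponent is even, square the half-power; if odd, multiply by the base once.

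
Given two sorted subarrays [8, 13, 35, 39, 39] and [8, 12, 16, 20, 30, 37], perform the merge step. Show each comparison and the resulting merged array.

Merging process:

Compare 8 vs 8: take 8 from left. Merged: [8]
Compare 13 vs 8: take 8 from right. Merged: [8, 8]
Compare 13 vs 12: take 12 from right. Merged: [8, 8, 12]
Compare 13 vs 16: take 13 from left. Merged: [8, 8, 12, 13]
Compare 35 vs 16: take 16 from right. Merged: [8, 8, 12, 13, 16]
Compare 35 vs 20: take 20 from right. Merged: [8, 8, 12, 13, 16, 20]
Compare 35 vs 30: take 30 from right. Merged: [8, 8, 12, 13, 16, 20, 30]
Compare 35 vs 37: take 35 from left. Merged: [8, 8, 12, 13, 16, 20, 30, 35]
Compare 39 vs 37: take 37 from right. Merged: [8, 8, 12, 13, 16, 20, 30, 35, 37]
Append remaining from left: [39, 39]. Merged: [8, 8, 12, 13, 16, 20, 30, 35, 37, 39, 39]

Final merged array: [8, 8, 12, 13, 16, 20, 30, 35, 37, 39, 39]
Total comparisons: 9

The merged array is [8, 8, 12, 13, 16, 20, 30, 35, 37, 39, 39], requiring 9 comparisons. The merge step runs in O(n) time where n is the total number of elements.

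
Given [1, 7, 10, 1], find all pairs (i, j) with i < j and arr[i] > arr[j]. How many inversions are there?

Finding inversions in [1, 7, 10, 1]:

(1, 3): arr[1]=7 > arr[3]=1
(2, 3): arr[2]=10 > arr[3]=1

Total inversions: 2

The array has 2 inversion(s): (1,3), (2,3). Each pair (i,j) satisfies i < j and arr[i] > arr[j].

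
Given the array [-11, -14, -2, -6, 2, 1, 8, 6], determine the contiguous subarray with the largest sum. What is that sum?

Using Kadane's algorithm on [-11, -14, -2, -6, 2, 1, 8, 6]:

Scanning through the array:
Position 1 (value -14): max_ending_here = -14, max_so_far = -11
Position 2 (value -2): max_ending_here = -2, max_so_far = -2
Position 3 (value -6): max_ending_here = -6, max_so_far = -2
Position 4 (value 2): max_ending_here = 2, max_so_far = 2
Position 5 (value 1): max_ending_here = 3, max_so_far = 3
Position 6 (value 8): max_ending_here = 11, max_so_far = 11
Position 7 (value 6): max_ending_here = 17, max_so_far = 17

Maximum subarray: [2, 1, 8, 6]
Maximum sum: 17

The maximum subarray is [2, 1, 8, 6] with sum 17. This subarray runs from index 4 to index 7.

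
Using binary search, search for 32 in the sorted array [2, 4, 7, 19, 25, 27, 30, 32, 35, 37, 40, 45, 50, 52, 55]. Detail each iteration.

Binary search for 32 in [2, 4, 7, 19, 25, 27, 30, 32, 35, 37, 40, 45, 50, 52, 55]:

lo=0, hi=14, mid=7, arr[mid]=32 -> Found target at index 7!

Binary search finds 32 at index 7 after 1 comparisons. The search repeatedly halves the search space by comparing with the middle element.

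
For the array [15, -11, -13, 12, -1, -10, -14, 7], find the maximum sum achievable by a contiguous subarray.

Using Kadane's algorithm on [15, -11, -13, 12, -1, -10, -14, 7]:

Scanning through the array:
Position 1 (value -11): max_ending_here = 4, max_so_far = 15
Position 2 (value -13): max_ending_here = -9, max_so_far = 15
Position 3 (value 12): max_ending_here = 12, max_so_far = 15
Position 4 (value -1): max_ending_here = 11, max_so_far = 15
Position 5 (value -10): max_ending_here = 1, max_so_far = 15
Position 6 (value -14): max_ending_here = -13, max_so_far = 15
Position 7 (value 7): max_ending_here = 7, max_so_far = 15

Maximum subarray: [15]
Maximum sum: 15

The maximum subarray is [15] with sum 15. This subarray runs from index 0 to index 0.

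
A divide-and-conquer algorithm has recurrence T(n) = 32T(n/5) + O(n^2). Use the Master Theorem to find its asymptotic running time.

Master Theorem for T(n) = 32T(n/5) + O(n^2):

a = 32, b = 5, c = 2
log_b(a) = log_5(32) = 2.1534

Case 1: c = 2 < log_5(32) = 2.1534
T(n) = O(n^(log_5 32))

For T(n) = 32T(n/5) + O(n^2): log_5(32) = 2.1534. This is Case 1 of the Master Theorem (c < log_b(a), work dominated by leaves), giving O(n^(log_5 32)).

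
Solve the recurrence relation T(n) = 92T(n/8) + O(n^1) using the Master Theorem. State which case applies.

Master Theorem for T(n) = 92T(n/8) + O(n^1):

a = 92, b = 8, c = 1
log_b(a) = log_8(92) = 2.1745

Case 1: c = 1 < log_8(92) = 2.1745
T(n) = O(n^(log_8 92))

For T(n) = 92T(n/8) + O(n^1): log_8(92) = 2.1745. This is Case 1 of the Master Theorem (c < log_b(a), work dominated by leaves), giving O(n^(log_8 92)).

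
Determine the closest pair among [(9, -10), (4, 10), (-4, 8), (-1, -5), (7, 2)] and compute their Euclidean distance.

Computing all pairwise distances among 5 points:

d((9, -10), (4, 10)) = 20.6155
d((9, -10), (-4, 8)) = 22.2036
d((9, -10), (-1, -5)) = 11.1803
d((9, -10), (7, 2)) = 12.1655
d((4, 10), (-4, 8)) = 8.2462 <-- minimum
d((4, 10), (-1, -5)) = 15.8114
d((4, 10), (7, 2)) = 8.544
d((-4, 8), (-1, -5)) = 13.3417
d((-4, 8), (7, 2)) = 12.53
d((-1, -5), (7, 2)) = 10.6301

Closest pair: (4, 10) and (-4, 8) with distance 8.2462

The closest pair is (4, 10) and (-4, 8) with Euclidean distance 8.2462. For 5 points, brute-force pairwise comparison is shown above. For large n, the divide-and-conquer algorithm (sort by x, recurse on halves, check the dividing strip) achieves O(n log n).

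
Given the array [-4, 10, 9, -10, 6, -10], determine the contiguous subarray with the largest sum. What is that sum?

Using Kadane's algorithm on [-4, 10, 9, -10, 6, -10]:

Scanning through the array:
Position 1 (value 10): max_ending_here = 10, max_so_far = 10
Position 2 (value 9): max_ending_here = 19, max_so_far = 19
Position 3 (value -10): max_ending_here = 9, max_so_far = 19
Position 4 (value 6): max_ending_here = 15, max_so_far = 19
Position 5 (value -10): max_ending_here = 5, max_so_far = 19

Maximum subarray: [10, 9]
Maximum sum: 19

The maximum subarray is [10, 9] with sum 19. This subarray runs from index 1 to index 2.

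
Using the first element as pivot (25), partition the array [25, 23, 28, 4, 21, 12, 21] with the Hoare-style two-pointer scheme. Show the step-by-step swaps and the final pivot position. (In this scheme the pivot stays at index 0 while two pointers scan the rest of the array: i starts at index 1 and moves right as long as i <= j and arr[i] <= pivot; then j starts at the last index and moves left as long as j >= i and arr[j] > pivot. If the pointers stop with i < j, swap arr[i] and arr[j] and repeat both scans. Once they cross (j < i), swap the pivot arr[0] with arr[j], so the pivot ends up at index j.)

Hoare-style two-pointer partition with pivot = 25:

Initial array: [25, 23, 28, 4, 21, 12, 21]

Pointers start at i = 1, j = 6.
i stops at index 2 (arr[2]=28 > 25), j stops at index 6 (arr[6]=21 <= 25): swap arr[2] and arr[6], array becomes [25, 23, 21, 4, 21, 12, 28]
i ends at 6, j ends at 5: the pointers have crossed (j < i), so scanning stops.

Swap pivot arr[0] with arr[5] to place pivot at position 5: [12, 23, 21, 4, 21, 25, 28]
Pivot position: 5

After partitioning with pivot 25, the array becomes [12, 23, 21, 4, 21, 25, 28]. The pivot is placed at index 5. All elements to the left of the pivot are <= 25, and all elements to the right are > 25.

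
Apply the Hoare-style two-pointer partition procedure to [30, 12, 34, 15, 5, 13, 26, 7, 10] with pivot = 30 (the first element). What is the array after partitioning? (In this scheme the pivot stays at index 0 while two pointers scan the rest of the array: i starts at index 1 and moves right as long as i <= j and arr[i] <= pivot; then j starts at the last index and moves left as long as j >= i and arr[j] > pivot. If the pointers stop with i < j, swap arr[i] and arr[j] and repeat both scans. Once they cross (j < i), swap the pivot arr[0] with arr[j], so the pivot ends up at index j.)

Hoare-style two-pointer partition with pivot = 30:

Initial array: [30, 12, 34, 15, 5, 13, 26, 7, 10]

Pointers start at i = 1, j = 8.
i stops at index 2 (arr[2]=34 > 30), j stops at index 8 (arr[8]=10 <= 30): swap arr[2] and arr[8], array becomes [30, 12, 10, 15, 5, 13, 26, 7, 34]
i ends at 8, j ends at 7: the pointers have crossed (j < i), so scanning stops.

Swap pivot arr[0] with arr[7] to place pivot at position 7: [7, 12, 10, 15, 5, 13, 26, 30, 34]
Pivot position: 7

After partitioning with pivot 30, the array becomes [7, 12, 10, 15, 5, 13, 26, 30, 34]. The pivot is placed at index 7. All elements to the left of the pivot are <= 30, and all elements to the right are > 30.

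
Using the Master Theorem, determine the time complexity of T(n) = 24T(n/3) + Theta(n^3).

Master Theorem for T(n) = 24T(n/3) + O(n^3):

a = 24, b = 3, c = 3
log_b(a) = log_3(24) = 2.8928

Case 3: c = 3 > log_3(24) = 2.8928
T(n) = O(n^3) = O(n^3)

For T(n) = 24T(n/3) + O(n^3): log_3(24) = 2.8928. This is Case 3 of the Master Theorem (c > log_b(a), work dominated by root), giving O(n^3).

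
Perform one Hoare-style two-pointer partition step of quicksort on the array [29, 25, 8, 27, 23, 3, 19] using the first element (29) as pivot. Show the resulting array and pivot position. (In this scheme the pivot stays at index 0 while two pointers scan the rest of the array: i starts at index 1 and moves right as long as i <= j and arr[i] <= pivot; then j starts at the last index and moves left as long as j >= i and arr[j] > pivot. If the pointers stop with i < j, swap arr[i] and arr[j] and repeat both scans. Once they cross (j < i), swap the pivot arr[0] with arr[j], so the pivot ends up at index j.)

Hoare-style two-pointer partition with pivot = 29:

Initial array: [29, 25, 8, 27, 23, 3, 19]

Pointers start at i = 1, j = 6.
i ends at 7, j ends at 6: the pointers have crossed (j < i), so scanning stops.

Swap pivot arr[0] with arr[6] to place pivot at position 6: [19, 25, 8, 27, 23, 3, 29]
Pivot position: 6

After partitioning with pivot 29, the array becomes [19, 25, 8, 27, 23, 3, 29]. The pivot is placed at index 6. All elements to the left of the pivot are <= 29, and all elements to the right are > 29.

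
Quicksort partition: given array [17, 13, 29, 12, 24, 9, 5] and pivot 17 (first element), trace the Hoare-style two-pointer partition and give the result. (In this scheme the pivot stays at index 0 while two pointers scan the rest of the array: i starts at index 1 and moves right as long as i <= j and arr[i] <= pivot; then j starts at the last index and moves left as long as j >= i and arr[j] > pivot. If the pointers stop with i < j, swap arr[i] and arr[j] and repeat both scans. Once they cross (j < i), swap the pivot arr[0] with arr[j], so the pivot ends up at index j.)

Hoare-style two-pointer partition with pivot = 17:

Initial array: [17, 13, 29, 12, 24, 9, 5]

Pointers start at i = 1, j = 6.
i stops at index 2 (arr[2]=29 > 17), j stops at index 6 (arr[6]=5 <= 17): swap arr[2] and arr[6], array becomes [17, 13, 5, 12, 24, 9, 29]
i stops at index 4 (arr[4]=24 > 17), j stops at index 5 (arr[5]=9 <= 17): swap arr[4] and arr[5], array becomes [17, 13, 5, 12, 9, 24, 29]
i ends at 5, j ends at 4: the pointers have crossed (j < i), so scanning stops.

Swap pivot arr[0] with arr[4] to place pivot at position 4: [9, 13, 5, 12, 17, 24, 29]
Pivot position: 4

After partitioning with pivot 17, the array becomes [9, 13, 5, 12, 17, 24, 29]. The pivot is placed at index 4. All elements to the left of the pivot are <= 17, and all elements to the right are > 17.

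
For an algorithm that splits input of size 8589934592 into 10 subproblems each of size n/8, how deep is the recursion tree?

For divide and conquer with division factor 8:

Problem sizes at each level:
Level 0: 8589934592
Level 1: 1073741824
Level 2: 134217728
Level 3: 16777216
Level 4: 2097152
Level 5: 262144
Level 6: 32768
Level 7: 4096
Level 8: 512
Level 9: 64
Level 10: 8
Level 11: 1

The root is level 0 and the size-1 base case is level 11 (the tree spans levels 0 through 11, i.e. 12 levels counting the root), so the depth is the number of divisions: log_8(8589934592) = 11

The recursion tree depth is log_8(8589934592) = 11. At each level, the problem size is divided by 8, so it takes 11 divisions to reduce to a base case of size 1. The algorithm makes 10 recursive calls at each level.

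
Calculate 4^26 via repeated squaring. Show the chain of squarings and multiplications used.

Computing 4^26 by squaring (build up from 4^1; each line after the first costs one multiplication):

4^1 = 4
4^2 = (4^1)^2 = 4^2 = 16
4^3 = 4 * 4^2 = 4 * 16 = 64
4^6 = (4^3)^2 = 64^2 = 4096
4^12 = (4^6)^2 = 4096^2 = 16777216
4^13 = 4 * 4^12 = 4 * 16777216 = 67108864
4^26 = (4^13)^2 = 67108864^2 = 4503599627370496

Result: 4503599627370496
Multiplications needed: 6 (6 lines after 4^1)

4^26 = 4503599627370496. Using exponentiation by squaring, this requires 6 multiplications. The key idea: if the exponent is even, square the half-power; if odd, multiply by the base once.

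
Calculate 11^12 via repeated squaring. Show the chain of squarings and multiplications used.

Computing 11^12 by squaring (build up from 11^1; each line after the first costs one multiplication):

11^1 = 11
11^2 = (11^1)^2 = 11^2 = 121
11^3 = 11 * 11^2 = 11 * 121 = 1331
11^6 = (11^3)^2 = 1331^2 = 1771561
11^12 = (11^6)^2 = 1771561^2 = 3138428376721

Result: 3138428376721
Multiplications needed: 4 (4 lines after 11^1)

11^12 = 3138428376721. Using exponentiation by squaring, this requires 4 multiplications. The key idea: if the exponent is even, square the half-power; if odd, multiply by the base once.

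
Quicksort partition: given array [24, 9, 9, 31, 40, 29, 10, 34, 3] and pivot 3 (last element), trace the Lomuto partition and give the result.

Lomuto partition with pivot = 3:

Initial array: [24, 9, 9, 31, 40, 29, 10, 34, 3]

arr[0]=24 > 3: no swap
arr[1]=9 > 3: no swap
arr[2]=9 > 3: no swap
arr[3]=31 > 3: no swap
arr[4]=40 > 3: no swap
arr[5]=29 > 3: no swap
arr[6]=10 > 3: no swap
arr[7]=34 > 3: no swap

Place pivot at position 0: [3, 9, 9, 31, 40, 29, 10, 34, 24]
Pivot position: 0

After partitioning with pivot 3, the array becomes [3, 9, 9, 31, 40, 29, 10, 34, 24]. The pivot is placed at index 0. All elements to the left of the pivot are <= 3, and all elements to the right are > 3.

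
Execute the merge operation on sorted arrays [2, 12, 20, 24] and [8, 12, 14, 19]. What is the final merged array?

Merging process:

Compare 2 vs 8: take 2 from left. Merged: [2]
Compare 12 vs 8: take 8 from right. Merged: [2, 8]
Compare 12 vs 12: take 12 from left. Merged: [2, 8, 12]
Compare 20 vs 12: take 12 from right. Merged: [2, 8, 12, 12]
Compare 20 vs 14: take 14 from right. Merged: [2, 8, 12, 12, 14]
Compare 20 vs 19: take 19 from right. Merged: [2, 8, 12, 12, 14, 19]
Append remaining from left: [20, 24]. Merged: [2, 8, 12, 12, 14, 19, 20, 24]

Final merged array: [2, 8, 12, 12, 14, 19, 20, 24]
Total comparisons: 6

The merged array is [2, 8, 12, 12, 14, 19, 20, 24], requiring 6 comparisons. The merge step runs in O(n) time where n is the total number of elements.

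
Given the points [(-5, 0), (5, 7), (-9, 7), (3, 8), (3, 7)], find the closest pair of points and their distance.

Computing all pairwise distances among 5 points:

d((-5, 0), (5, 7)) = 12.2066
d((-5, 0), (-9, 7)) = 8.0623
d((-5, 0), (3, 8)) = 11.3137
d((-5, 0), (3, 7)) = 10.6301
d((5, 7), (-9, 7)) = 14.0
d((5, 7), (3, 8)) = 2.2361
d((5, 7), (3, 7)) = 2.0
d((-9, 7), (3, 8)) = 12.0416
d((-9, 7), (3, 7)) = 12.0
d((3, 8), (3, 7)) = 1.0 <-- minimum

Closest pair: (3, 8) and (3, 7) with distance 1.0

The closest pair is (3, 8) and (3, 7) with Euclidean distance 1.0. For 5 points, brute-force pairwise comparison is shown above. For large n, the divide-and-conquer algorithm (sort by x, recurse on halves, check the dividing strip) achieves O(n log n).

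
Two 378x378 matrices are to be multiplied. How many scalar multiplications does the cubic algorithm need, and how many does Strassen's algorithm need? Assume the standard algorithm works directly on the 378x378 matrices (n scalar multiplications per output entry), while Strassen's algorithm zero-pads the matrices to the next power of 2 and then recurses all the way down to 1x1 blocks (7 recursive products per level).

Matrix multiplication for 378x378 matrices:

Strassen's algorithm requires power-of-2 dimensions. Pad 378x378 to 512x512 (next power of 2).

Standard algorithm: 378^3 = 54010152 multiplications
Strassen's algorithm: 7^(log2(512)) = 7^9 = 40353607 multiplications
Savings: 54010152 - 40353607 = 13656545 multiplications

Standard: 54010152 multiplications (378^3). Strassen: 40353607 multiplications (7^9, after padding to 512x512). Strassen reduces 8 recursive multiplications to 7 at each level.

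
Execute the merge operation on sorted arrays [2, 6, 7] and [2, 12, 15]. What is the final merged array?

Merging process:

Compare 2 vs 2: take 2 from left. Merged: [2]
Compare 6 vs 2: take 2 from right. Merged: [2, 2]
Compare 6 vs 12: take 6 from left. Merged: [2, 2, 6]
Compare 7 vs 12: take 7 from left. Merged: [2, 2, 6, 7]
Append remaining from right: [12, 15]. Merged: [2, 2, 6, 7, 12, 15]

Final merged array: [2, 2, 6, 7, 12, 15]
Total comparisons: 4

The merged array is [2, 2, 6, 7, 12, 15], requiring 4 comparisons. The merge step runs in O(n) time where n is the total number of elements.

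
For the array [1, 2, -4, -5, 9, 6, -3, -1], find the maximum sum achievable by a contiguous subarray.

Using Kadane's algorithm on [1, 2, -4, -5, 9, 6, -3, -1]:

Scanning through the array:
Position 1 (value 2): max_ending_here = 3, max_so_far = 3
Position 2 (value -4): max_ending_here = -1, max_so_far = 3
Position 3 (value -5): max_ending_here = -5, max_so_far = 3
Position 4 (value 9): max_ending_here = 9, max_so_far = 9
Position 5 (value 6): max_ending_here = 15, max_so_far = 15
Position 6 (value -3): max_ending_here = 12, max_so_far = 15
Position 7 (value -1): max_ending_here = 11, max_so_far = 15

Maximum subarray: [9, 6]
Maximum sum: 15

The maximum subarray is [9, 6] with sum 15. This subarray runs from index 4 to index 5.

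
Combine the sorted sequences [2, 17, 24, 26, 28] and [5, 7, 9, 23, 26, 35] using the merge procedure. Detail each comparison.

Merging process:

Compare 2 vs 5: take 2 from left. Merged: [2]
Compare 17 vs 5: take 5 from right. Merged: [2, 5]
Compare 17 vs 7: take 7 from right. Merged: [2, 5, 7]
Compare 17 vs 9: take 9 from right. Merged: [2, 5, 7, 9]
Compare 17 vs 23: take 17 from left. Merged: [2, 5, 7, 9, 17]
Compare 24 vs 23: take 23 from right. Merged: [2, 5, 7, 9, 17, 23]
Compare 24 vs 26: take 24 from left. Merged: [2, 5, 7, 9, 17, 23, 24]
Compare 26 vs 26: take 26 from left. Merged: [2, 5, 7, 9, 17, 23, 24, 26]
Compare 28 vs 26: take 26 from right. Merged: [2, 5, 7, 9, 17, 23, 24, 26, 26]
Compare 28 vs 35: take 28 from left. Merged: [2, 5, 7, 9, 17, 23, 24, 26, 26, 28]
Append remaining from right: [35]. Merged: [2, 5, 7, 9, 17, 23, 24, 26, 26, 28, 35]

Final merged array: [2, 5, 7, 9, 17, 23, 24, 26, 26, 28, 35]
Total comparisons: 10

The merged array is [2, 5, 7, 9, 17, 23, 24, 26, 26, 28, 35], requiring 10 comparisons. The merge step runs in O(n) time where n is the total number of elements.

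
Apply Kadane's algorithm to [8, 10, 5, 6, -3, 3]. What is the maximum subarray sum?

Using Kadane's algorithm on [8, 10, 5, 6, -3, 3]:

Scanning through the array:
Position 1 (value 10): max_ending_here = 18, max_so_far = 18
Position 2 (value 5): max_ending_here = 23, max_so_far = 23
Position 3 (value 6): max_ending_here = 29, max_so_far = 29
Position 4 (value -3): max_ending_here = 26, max_so_far = 29
Position 5 (value 3): max_ending_here = 29, max_so_far = 29

Maximum subarray: [8, 10, 5, 6]
Maximum sum: 29

The maximum subarray is [8, 10, 5, 6] with sum 29. This subarray runs from index 0 to index 3.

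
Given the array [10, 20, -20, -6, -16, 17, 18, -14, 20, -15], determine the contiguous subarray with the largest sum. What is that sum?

Using Kadane's algorithm on [10, 20, -20, -6, -16, 17, 18, -14, 20, -15]:

Scanning through the array:
Position 1 (value 20): max_ending_here = 30, max_so_far = 30
Position 2 (value -20): max_ending_here = 10, max_so_far = 30
Position 3 (value -6): max_ending_here = 4, max_so_far = 30
Position 4 (value -16): max_ending_here = -12, max_so_far = 30
Position 5 (value 17): max_ending_here = 17, max_so_far = 30
Position 6 (value 18): max_ending_here = 35, max_so_far = 35
Position 7 (value -14): max_ending_here = 21, max_so_far = 35
Position 8 (value 20): max_ending_here = 41, max_so_far = 41
Position 9 (value -15): max_ending_here = 26, max_so_far = 41

Maximum subarray: [17, 18, -14, 20]
Maximum sum: 41

The maximum subarray is [17, 18, -14, 20] with sum 41. This subarray runs from index 5 to index 8.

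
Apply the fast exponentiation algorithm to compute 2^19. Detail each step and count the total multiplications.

Computing 2^19 by squaring (build up from 2^1; each line after the first costs one multiplication):

2^1 = 2
2^2 = (2^1)^2 = 2^2 = 4
2^4 = (2^2)^2 = 4^2 = 16
2^8 = (2^4)^2 = 16^2 = 256
2^9 = 2 * 2^8 = 2 * 256 = 512
2^18 = (2^9)^2 = 512^2 = 262144
2^19 = 2 * 2^18 = 2 * 262144 = 524288

Result: 524288
Multiplications needed: 6 (6 lines after 2^1)

2^19 = 524288. Using exponentiation by squaring, this requires 6 multiplications. The key idea: if the exponent is even, square the half-power; if odd, multiply by the base once.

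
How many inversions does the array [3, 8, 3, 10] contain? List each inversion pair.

Finding inversions in [3, 8, 3, 10]:

(1, 2): arr[1]=8 > arr[2]=3

Total inversions: 1

The array has 1 inversion(s): (1,2). Each pair (i,j) satisfies i < j and arr[i] > arr[j].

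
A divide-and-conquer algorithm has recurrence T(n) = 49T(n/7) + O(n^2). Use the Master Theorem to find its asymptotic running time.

Master Theorem for T(n) = 49T(n/7) + O(n^2):

a = 49, b = 7, c = 2
log_b(a) = log_7(49) = 2.0000

Case 2: c = 2 = log_7(49) = 2.0000
T(n) = O(n^2 log n) = O(n^2 log n)

For T(n) = 49T(n/7) + O(n^2): log_7(49) = 2.0000. This is Case 2 of the Master Theorem (c = log_b(a), equal work at all levels), giving O(n^2 log n).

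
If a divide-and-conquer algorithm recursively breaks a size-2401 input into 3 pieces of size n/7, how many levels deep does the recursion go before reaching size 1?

For divide and conquer with division factor 7:

Problem sizes at each level:
Level 0: 2401
Level 1: 343
Level 2: 49
Level 3: 7
Level 4: 1

The root is level 0 and the size-1 base case is level 4 (the tree spans levels 0 through 4, i.e. 5 levels counting the root), so the depth is the number of divisions: log_7(2401) = 4

The recursion tree depth is log_7(2401) = 4. At each level, the problem size is divided by 7, so it takes 4 divisions to reduce to a base case of size 1. The algorithm makes 3 recursive calls at each level.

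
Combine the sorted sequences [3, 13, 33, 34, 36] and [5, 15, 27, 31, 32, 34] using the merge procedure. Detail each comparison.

Merging process:

Compare 3 vs 5: take 3 from left. Merged: [3]
Compare 13 vs 5: take 5 from right. Merged: [3, 5]
Compare 13 vs 15: take 13 from left. Merged: [3, 5, 13]
Compare 33 vs 15: take 15 from right. Merged: [3, 5, 13, 15]
Compare 33 vs 27: take 27 from right. Merged: [3, 5, 13, 15, 27]
Compare 33 vs 31: take 31 from right. Merged: [3, 5, 13, 15, 27, 31]
Compare 33 vs 32: take 32 from right. Merged: [3, 5, 13, 15, 27, 31, 32]
Compare 33 vs 34: take 33 from left. Merged: [3, 5, 13, 15, 27, 31, 32, 33]
Compare 34 vs 34: take 34 from left. Merged: [3, 5, 13, 15, 27, 31, 32, 33, 34]
Compare 36 vs 34: take 34 from right. Merged: [3, 5, 13, 15, 27, 31, 32, 33, 34, 34]
Append remaining from left: [36]. Merged: [3, 5, 13, 15, 27, 31, 32, 33, 34, 34, 36]

Final merged array: [3, 5, 13, 15, 27, 31, 32, 33, 34, 34, 36]
Total comparisons: 10

The merged array is [3, 5, 13, 15, 27, 31, 32, 33, 34, 34, 36], requiring 10 comparisons. The merge step runs in O(n) time where n is the total number of elements.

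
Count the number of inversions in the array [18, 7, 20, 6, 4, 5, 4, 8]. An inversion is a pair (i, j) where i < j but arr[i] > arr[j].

Finding inversions in [18, 7, 20, 6, 4, 5, 4, 8]:

(0, 1): arr[0]=18 > arr[1]=7
(0, 3): arr[0]=18 > arr[3]=6
(0, 4): arr[0]=18 > arr[4]=4
(0, 5): arr[0]=18 > arr[5]=5
(0, 6): arr[0]=18 > arr[6]=4
(0, 7): arr[0]=18 > arr[7]=8
(1, 3): arr[1]=7 > arr[3]=6
(1, 4): arr[1]=7 > arr[4]=4
(1, 5): arr[1]=7 > arr[5]=5
(1, 6): arr[1]=7 > arr[6]=4
(2, 3): arr[2]=20 > arr[3]=6
(2, 4): arr[2]=20 > arr[4]=4
(2, 5): arr[2]=20 > arr[5]=5
(2, 6): arr[2]=20 > arr[6]=4
(2, 7): arr[2]=20 > arr[7]=8
(3, 4): arr[3]=6 > arr[4]=4
(3, 5): arr[3]=6 > arr[5]=5
(3, 6): arr[3]=6 > arr[6]=4
(5, 6): arr[5]=5 > arr[6]=4

Total inversions: 19

The array has 19 inversion(s): (0,1), (0,3), (0,4), (0,5), (0,6), (0,7), (1,3), (1,4), (1,5), (1,6), (2,3), (2,4), (2,5), (2,6), (2,7), (3,4), (3,5), (3,6), (5,6). Each pair (i,j) satisfies i < j and arr[i] > arr[j].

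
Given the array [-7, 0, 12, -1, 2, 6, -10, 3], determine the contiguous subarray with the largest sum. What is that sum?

Using Kadane's algorithm on [-7, 0, 12, -1, 2, 6, -10, 3]:

Scanning through the array:
Position 1 (value 0): max_ending_here = 0, max_so_far = 0
Position 2 (value 12): max_ending_here = 12, max_so_far = 12
Position 3 (value -1): max_ending_here = 11, max_so_far = 12
Position 4 (value 2): max_ending_here = 13, max_so_far = 13
Position 5 (value 6): max_ending_here = 19, max_so_far = 19
Position 6 (value -10): max_ending_here = 9, max_so_far = 19
Position 7 (value 3): max_ending_here = 12, max_so_far = 19

Maximum subarray: [0, 12, -1, 2, 6]
Maximum sum: 19

The maximum subarray is [0, 12, -1, 2, 6] with sum 19. This subarray runs from index 1 to index 5.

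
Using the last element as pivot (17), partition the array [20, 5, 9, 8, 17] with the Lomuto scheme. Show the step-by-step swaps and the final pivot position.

Lomuto partition with pivot = 17:

Initial array: [20, 5, 9, 8, 17]

arr[0]=20 > 17: no swap
arr[1]=5 <= 17: swap with position 0, array becomes [5, 20, 9, 8, 17]
arr[2]=9 <= 17: swap with position 1, array becomes [5, 9, 20, 8, 17]
arr[3]=8 <= 17: swap with position 2, array becomes [5, 9, 8, 20, 17]

Place pivot at position 3: [5, 9, 8, 17, 20]
Pivot position: 3

After partitioning with pivot 17, the array becomes [5, 9, 8, 17, 20]. The pivot is placed at index 3. All elements to the left of the pivot are <= 17, and all elements to the right are > 17.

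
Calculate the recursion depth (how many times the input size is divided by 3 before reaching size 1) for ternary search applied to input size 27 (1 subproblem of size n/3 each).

For divide and conquer with division factor 3:

Problem sizes at each level:
Level 0: 27
Level 1: 9
Level 2: 3
Level 3: 1

The root is level 0 and the size-1 base case is level 3 (the tree spans levels 0 through 3, i.e. 4 levels counting the root), so the depth is the number of divisions: log_3(27) = 3

The recursion tree depth is log_3(27) = 3. At each level, the problem size is divided by 3, so it takes 3 divisions to reduce to a base case of size 1. The algorithm makes 1 recursive call at each level.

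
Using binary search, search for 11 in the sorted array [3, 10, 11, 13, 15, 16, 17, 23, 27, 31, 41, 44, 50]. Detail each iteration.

Binary search for 11 in [3, 10, 11, 13, 15, 16, 17, 23, 27, 31, 41, 44, 50]:

lo=0, hi=12, mid=6, arr[mid]=17 -> 17 > 11, search left half
lo=0, hi=5, mid=2, arr[mid]=11 -> Found target at index 2!

Binary search finds 11 at index 2 after 2 comparisons. The search repeatedly halves the search space by comparing with the middle element.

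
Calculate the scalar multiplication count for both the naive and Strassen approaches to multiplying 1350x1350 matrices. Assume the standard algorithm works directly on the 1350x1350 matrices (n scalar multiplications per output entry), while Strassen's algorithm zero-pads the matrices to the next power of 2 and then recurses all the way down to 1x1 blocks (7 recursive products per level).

Matrix multiplication for 1350x1350 matrices:

Strassen's algorithm requires power-of-2 dimensions. Pad 1350x1350 to 2048x2048 (next power of 2).

Standard algorithm: 1350^3 = 2460375000 multiplications
Strassen's algorithm: 7^(log2(2048)) = 7^11 = 1977326743 multiplications
Savings: 2460375000 - 1977326743 = 483048257 multiplications

Standard: 2460375000 multiplications (1350^3). Strassen: 1977326743 multiplications (7^11, after padding to 2048x2048). Strassen reduces 8 recursive multiplications to 7 at each level.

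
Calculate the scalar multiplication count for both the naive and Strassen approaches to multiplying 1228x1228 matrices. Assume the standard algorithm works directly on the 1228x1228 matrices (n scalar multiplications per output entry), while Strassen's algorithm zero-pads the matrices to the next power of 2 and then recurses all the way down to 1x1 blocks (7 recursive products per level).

Matrix multiplication for 1228x1228 matrices:

Strassen's algorithm requires power-of-2 dimensions. Pad 1228x1228 to 2048x2048 (next power of 2).

Standard algorithm: 1228^3 = 1851804352 multiplications
Strassen's algorithm: 7^(log2(2048)) = 7^11 = 1977326743 multiplications
Difference: 1851804352 - 1977326743 = -125522391 (Strassen uses MORE here due to padding overhead — for small or just-over-power-of-2 n, padding can outweigh the per-level savings)

Standard: 1851804352 multiplications (1228^3). Strassen: 1977326743 multiplications (7^11, after padding to 2048x2048). Strassen reduces 8 recursive multiplications to 7 at each level.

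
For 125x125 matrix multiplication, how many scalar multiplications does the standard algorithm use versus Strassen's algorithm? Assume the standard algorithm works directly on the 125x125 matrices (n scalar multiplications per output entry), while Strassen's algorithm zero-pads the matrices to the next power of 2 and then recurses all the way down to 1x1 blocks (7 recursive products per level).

Matrix multiplication for 125x125 matrices:

Strassen's algorithm requires power-of-2 dimensions. Pad 125x125 to 128x128 (next power of 2).

Standard algorithm: 125^3 = 1953125 multiplications
Strassen's algorithm: 7^(log2(128)) = 7^7 = 823543 multiplications
Savings: 1953125 - 823543 = 1129582 multiplications

Standard: 1953125 multiplications (125^3). Strassen: 823543 multiplications (7^7, after padding to 128x128). Strassen reduces 8 recursive multiplications to 7 at each level.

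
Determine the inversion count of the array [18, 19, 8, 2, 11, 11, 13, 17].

Finding inversions in [18, 19, 8, 2, 11, 11, 13, 17]:

(0, 2): arr[0]=18 > arr[2]=8
(0, 3): arr[0]=18 > arr[3]=2
(0, 4): arr[0]=18 > arr[4]=11
(0, 5): arr[0]=18 > arr[5]=11
(0, 6): arr[0]=18 > arr[6]=13
(0, 7): arr[0]=18 > arr[7]=17
(1, 2): arr[1]=19 > arr[2]=8
(1, 3): arr[1]=19 > arr[3]=2
(1, 4): arr[1]=19 > arr[4]=11
(1, 5): arr[1]=19 > arr[5]=11
(1, 6): arr[1]=19 > arr[6]=13
(1, 7): arr[1]=19 > arr[7]=17
(2, 3): arr[2]=8 > arr[3]=2

Total inversions: 13

The array has 13 inversion(s): (0,2), (0,3), (0,4), (0,5), (0,6), (0,7), (1,2), (1,3), (1,4), (1,5), (1,6), (1,7), (2,3). Each pair (i,j) satisfies i < j and arr[i] > arr[j].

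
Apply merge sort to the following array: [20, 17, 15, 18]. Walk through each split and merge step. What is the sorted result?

Merge sort trace:

Split: [20, 17, 15, 18] -> [20, 17] and [15, 18]
  Split: [20, 17] -> [20] and [17]
  Merge: [20] + [17] -> [17, 20]
  Split: [15, 18] -> [15] and [18]
  Merge: [15] + [18] -> [15, 18]
Merge: [17, 20] + [15, 18] -> [15, 17, 18, 20]

Final sorted array: [15, 17, 18, 20]

The merge sort proceeds by recursively splitting the array and merging sorted halves.
After all merges, the sorted array is [15, 17, 18, 20].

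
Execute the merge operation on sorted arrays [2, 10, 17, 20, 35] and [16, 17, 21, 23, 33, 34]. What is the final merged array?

Merging process:

Compare 2 vs 16: take 2 from left. Merged: [2]
Compare 10 vs 16: take 10 from left. Merged: [2, 10]
Compare 17 vs 16: take 16 from right. Merged: [2, 10, 16]
Compare 17 vs 17: take 17 from left. Merged: [2, 10, 16, 17]
Compare 20 vs 17: take 17 from right. Merged: [2, 10, 16, 17, 17]
Compare 20 vs 21: take 20 from left. Merged: [2, 10, 16, 17, 17, 20]
Compare 35 vs 21: take 21 from right. Merged: [2, 10, 16, 17, 17, 20, 21]
Compare 35 vs 23: take 23 from right. Merged: [2, 10, 16, 17, 17, 20, 21, 23]
Compare 35 vs 33: take 33 from right. Merged: [2, 10, 16, 17, 17, 20, 21, 23, 33]
Compare 35 vs 34: take 34 from right. Merged: [2, 10, 16, 17, 17, 20, 21, 23, 33, 34]
Append remaining from left: [35]. Merged: [2, 10, 16, 17, 17, 20, 21, 23, 33, 34, 35]

Final merged array: [2, 10, 16, 17, 17, 20, 21, 23, 33, 34, 35]
Total comparisons: 10

The merged array is [2, 10, 16, 17, 17, 20, 21, 23, 33, 34, 35], requiring 10 comparisons. The merge step runs in O(n) time where n is the total number of elements.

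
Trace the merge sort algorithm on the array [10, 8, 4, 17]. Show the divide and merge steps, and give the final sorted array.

Merge sort trace:

Split: [10, 8, 4, 17] -> [10, 8] and [4, 17]
  Split: [10, 8] -> [10] and [8]
  Merge: [10] + [8] -> [8, 10]
  Split: [4, 17] -> [4] and [17]
  Merge: [4] + [17] -> [4, 17]
Merge: [8, 10] + [4, 17] -> [4, 8, 10, 17]

Final sorted array: [4, 8, 10, 17]

The merge sort proceeds by recursively splitting the array and merging sorted halves.
After all merges, the sorted array is [4, 8, 10, 17].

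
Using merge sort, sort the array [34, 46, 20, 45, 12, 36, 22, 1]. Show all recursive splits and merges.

Merge sort trace:

Split: [34, 46, 20, 45, 12, 36, 22, 1] -> [34, 46, 20, 45] and [12, 36, 22, 1]
  Split: [34, 46, 20, 45] -> [34, 46] and [20, 45]
    Split: [34, 46] -> [34] and [46]
    Merge: [34] + [46] -> [34, 46]
    Split: [20, 45] -> [20] and [45]
    Merge: [20] + [45] -> [20, 45]
  Merge: [34, 46] + [20, 45] -> [20, 34, 45, 46]
  Split: [12, 36, 22, 1] -> [12, 36] and [22, 1]
    Split: [12, 36] -> [12] and [36]
    Merge: [12] + [36] -> [12, 36]
    Split: [22, 1] -> [22] and [1]
    Merge: [22] + [1] -> [1, 22]
  Merge: [12, 36] + [1, 22] -> [1, 12, 22, 36]
Merge: [20, 34, 45, 46] + [1, 12, 22, 36] -> [1, 12, 20, 22, 34, 36, 45, 46]

Final sorted array: [1, 12, 20, 22, 34, 36, 45, 46]

The merge sort proceeds by recursively splitting the array and merging sorted halves.
After all merges, the sorted array is [1, 12, 20, 22, 34, 36, 45, 46].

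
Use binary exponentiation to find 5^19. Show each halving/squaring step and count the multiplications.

Computing 5^19 by squaring (build up from 5^1; each line after the first costs one multiplication):

5^1 = 5
5^2 = (5^1)^2 = 5^2 = 25
5^4 = (5^2)^2 = 25^2 = 625
5^8 = (5^4)^2 = 625^2 = 390625
5^9 = 5 * 5^8 = 5 * 390625 = 1953125
5^18 = (5^9)^2 = 1953125^2 = 3814697265625
5^19 = 5 * 5^18 = 5 * 3814697265625 = 19073486328125

Result: 19073486328125
Multiplications needed: 6 (6 lines after 5^1)

5^19 = 19073486328125. Using exponentiation by squaring, this requires 6 multiplications. The key idea: if the exponent is even, square the half-power; if odd, multiply by the base once.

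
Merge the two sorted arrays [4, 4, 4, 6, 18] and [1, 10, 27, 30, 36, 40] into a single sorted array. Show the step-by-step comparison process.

Merging process:

Compare 4 vs 1: take 1 from right. Merged: [1]
Compare 4 vs 10: take 4 from left. Merged: [1, 4]
Compare 4 vs 10: take 4 from left. Merged: [1, 4, 4]
Compare 4 vs 10: take 4 from left. Merged: [1, 4, 4, 4]
Compare 6 vs 10: take 6 from left. Merged: [1, 4, 4, 4, 6]
Compare 18 vs 10: take 10 from right. Merged: [1, 4, 4, 4, 6, 10]
Compare 18 vs 27: take 18 from left. Merged: [1, 4, 4, 4, 6, 10, 18]
Append remaining from right: [27, 30, 36, 40]. Merged: [1, 4, 4, 4, 6, 10, 18, 27, 30, 36, 40]

Final merged array: [1, 4, 4, 4, 6, 10, 18, 27, 30, 36, 40]
Total comparisons: 7

The merged array is [1, 4, 4, 4, 6, 10, 18, 27, 30, 36, 40], requiring 7 comparisons. The merge step runs in O(n) time where n is the total number of elements.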